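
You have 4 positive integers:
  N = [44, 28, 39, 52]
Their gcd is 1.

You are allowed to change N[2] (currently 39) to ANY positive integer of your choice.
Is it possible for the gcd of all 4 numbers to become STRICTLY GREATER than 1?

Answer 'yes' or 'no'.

Answer: yes

Derivation:
Current gcd = 1
gcd of all OTHER numbers (without N[2]=39): gcd([44, 28, 52]) = 4
The new gcd after any change is gcd(4, new_value).
This can be at most 4.
Since 4 > old gcd 1, the gcd CAN increase (e.g., set N[2] = 4).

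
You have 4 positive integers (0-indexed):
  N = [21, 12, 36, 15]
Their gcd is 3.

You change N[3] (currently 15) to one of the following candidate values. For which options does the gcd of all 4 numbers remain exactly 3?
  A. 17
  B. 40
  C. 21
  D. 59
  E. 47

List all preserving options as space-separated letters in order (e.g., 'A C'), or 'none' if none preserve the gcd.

Old gcd = 3; gcd of others (without N[3]) = 3
New gcd for candidate v: gcd(3, v). Preserves old gcd iff gcd(3, v) = 3.
  Option A: v=17, gcd(3,17)=1 -> changes
  Option B: v=40, gcd(3,40)=1 -> changes
  Option C: v=21, gcd(3,21)=3 -> preserves
  Option D: v=59, gcd(3,59)=1 -> changes
  Option E: v=47, gcd(3,47)=1 -> changes

Answer: C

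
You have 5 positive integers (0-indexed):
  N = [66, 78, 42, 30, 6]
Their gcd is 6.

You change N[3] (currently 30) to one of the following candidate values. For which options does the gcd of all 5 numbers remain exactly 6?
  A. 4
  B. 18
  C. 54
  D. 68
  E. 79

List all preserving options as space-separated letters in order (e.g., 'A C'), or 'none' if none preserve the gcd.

Old gcd = 6; gcd of others (without N[3]) = 6
New gcd for candidate v: gcd(6, v). Preserves old gcd iff gcd(6, v) = 6.
  Option A: v=4, gcd(6,4)=2 -> changes
  Option B: v=18, gcd(6,18)=6 -> preserves
  Option C: v=54, gcd(6,54)=6 -> preserves
  Option D: v=68, gcd(6,68)=2 -> changes
  Option E: v=79, gcd(6,79)=1 -> changes

Answer: B C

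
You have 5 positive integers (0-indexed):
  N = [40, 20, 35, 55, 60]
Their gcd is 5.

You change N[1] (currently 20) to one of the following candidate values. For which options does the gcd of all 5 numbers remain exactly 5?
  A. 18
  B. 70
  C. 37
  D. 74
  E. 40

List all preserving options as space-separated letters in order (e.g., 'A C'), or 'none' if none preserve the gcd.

Answer: B E

Derivation:
Old gcd = 5; gcd of others (without N[1]) = 5
New gcd for candidate v: gcd(5, v). Preserves old gcd iff gcd(5, v) = 5.
  Option A: v=18, gcd(5,18)=1 -> changes
  Option B: v=70, gcd(5,70)=5 -> preserves
  Option C: v=37, gcd(5,37)=1 -> changes
  Option D: v=74, gcd(5,74)=1 -> changes
  Option E: v=40, gcd(5,40)=5 -> preserves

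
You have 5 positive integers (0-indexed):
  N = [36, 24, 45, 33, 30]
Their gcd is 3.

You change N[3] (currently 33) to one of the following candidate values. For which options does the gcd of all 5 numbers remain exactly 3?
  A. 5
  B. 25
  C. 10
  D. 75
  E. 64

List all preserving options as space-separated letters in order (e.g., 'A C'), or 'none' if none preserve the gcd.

Old gcd = 3; gcd of others (without N[3]) = 3
New gcd for candidate v: gcd(3, v). Preserves old gcd iff gcd(3, v) = 3.
  Option A: v=5, gcd(3,5)=1 -> changes
  Option B: v=25, gcd(3,25)=1 -> changes
  Option C: v=10, gcd(3,10)=1 -> changes
  Option D: v=75, gcd(3,75)=3 -> preserves
  Option E: v=64, gcd(3,64)=1 -> changes

Answer: D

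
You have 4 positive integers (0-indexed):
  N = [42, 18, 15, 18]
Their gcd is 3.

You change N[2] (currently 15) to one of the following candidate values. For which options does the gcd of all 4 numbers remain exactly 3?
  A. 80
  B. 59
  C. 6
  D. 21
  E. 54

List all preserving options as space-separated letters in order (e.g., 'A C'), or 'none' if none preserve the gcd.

Old gcd = 3; gcd of others (without N[2]) = 6
New gcd for candidate v: gcd(6, v). Preserves old gcd iff gcd(6, v) = 3.
  Option A: v=80, gcd(6,80)=2 -> changes
  Option B: v=59, gcd(6,59)=1 -> changes
  Option C: v=6, gcd(6,6)=6 -> changes
  Option D: v=21, gcd(6,21)=3 -> preserves
  Option E: v=54, gcd(6,54)=6 -> changes

Answer: D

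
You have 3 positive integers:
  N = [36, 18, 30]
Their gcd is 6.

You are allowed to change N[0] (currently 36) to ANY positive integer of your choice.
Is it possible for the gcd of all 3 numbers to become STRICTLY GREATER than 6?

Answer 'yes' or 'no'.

Answer: no

Derivation:
Current gcd = 6
gcd of all OTHER numbers (without N[0]=36): gcd([18, 30]) = 6
The new gcd after any change is gcd(6, new_value).
This can be at most 6.
Since 6 = old gcd 6, the gcd can only stay the same or decrease.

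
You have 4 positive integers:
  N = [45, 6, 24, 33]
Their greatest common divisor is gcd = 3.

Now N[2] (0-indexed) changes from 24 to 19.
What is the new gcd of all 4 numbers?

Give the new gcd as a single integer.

Numbers: [45, 6, 24, 33], gcd = 3
Change: index 2, 24 -> 19
gcd of the OTHER numbers (without index 2): gcd([45, 6, 33]) = 3
New gcd = gcd(g_others, new_val) = gcd(3, 19) = 1

Answer: 1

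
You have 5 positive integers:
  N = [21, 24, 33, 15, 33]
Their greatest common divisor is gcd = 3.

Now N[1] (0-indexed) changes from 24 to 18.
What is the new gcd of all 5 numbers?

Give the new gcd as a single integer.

Numbers: [21, 24, 33, 15, 33], gcd = 3
Change: index 1, 24 -> 18
gcd of the OTHER numbers (without index 1): gcd([21, 33, 15, 33]) = 3
New gcd = gcd(g_others, new_val) = gcd(3, 18) = 3

Answer: 3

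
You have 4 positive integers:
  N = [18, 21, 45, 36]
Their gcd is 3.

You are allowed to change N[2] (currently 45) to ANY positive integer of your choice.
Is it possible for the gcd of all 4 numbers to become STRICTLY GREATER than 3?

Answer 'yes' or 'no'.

Answer: no

Derivation:
Current gcd = 3
gcd of all OTHER numbers (without N[2]=45): gcd([18, 21, 36]) = 3
The new gcd after any change is gcd(3, new_value).
This can be at most 3.
Since 3 = old gcd 3, the gcd can only stay the same or decrease.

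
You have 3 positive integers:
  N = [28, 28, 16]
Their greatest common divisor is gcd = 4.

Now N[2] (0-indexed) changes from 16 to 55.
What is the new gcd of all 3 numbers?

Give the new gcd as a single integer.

Numbers: [28, 28, 16], gcd = 4
Change: index 2, 16 -> 55
gcd of the OTHER numbers (without index 2): gcd([28, 28]) = 28
New gcd = gcd(g_others, new_val) = gcd(28, 55) = 1

Answer: 1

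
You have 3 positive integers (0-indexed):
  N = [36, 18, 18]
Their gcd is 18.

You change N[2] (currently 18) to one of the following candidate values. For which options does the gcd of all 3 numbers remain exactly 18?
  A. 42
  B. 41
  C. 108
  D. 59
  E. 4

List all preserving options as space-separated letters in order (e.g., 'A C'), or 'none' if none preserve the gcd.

Old gcd = 18; gcd of others (without N[2]) = 18
New gcd for candidate v: gcd(18, v). Preserves old gcd iff gcd(18, v) = 18.
  Option A: v=42, gcd(18,42)=6 -> changes
  Option B: v=41, gcd(18,41)=1 -> changes
  Option C: v=108, gcd(18,108)=18 -> preserves
  Option D: v=59, gcd(18,59)=1 -> changes
  Option E: v=4, gcd(18,4)=2 -> changes

Answer: C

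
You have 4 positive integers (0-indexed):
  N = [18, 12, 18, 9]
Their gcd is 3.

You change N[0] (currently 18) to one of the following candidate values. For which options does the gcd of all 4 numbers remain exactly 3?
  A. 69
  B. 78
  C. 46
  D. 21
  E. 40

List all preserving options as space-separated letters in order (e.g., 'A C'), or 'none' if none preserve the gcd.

Answer: A B D

Derivation:
Old gcd = 3; gcd of others (without N[0]) = 3
New gcd for candidate v: gcd(3, v). Preserves old gcd iff gcd(3, v) = 3.
  Option A: v=69, gcd(3,69)=3 -> preserves
  Option B: v=78, gcd(3,78)=3 -> preserves
  Option C: v=46, gcd(3,46)=1 -> changes
  Option D: v=21, gcd(3,21)=3 -> preserves
  Option E: v=40, gcd(3,40)=1 -> changes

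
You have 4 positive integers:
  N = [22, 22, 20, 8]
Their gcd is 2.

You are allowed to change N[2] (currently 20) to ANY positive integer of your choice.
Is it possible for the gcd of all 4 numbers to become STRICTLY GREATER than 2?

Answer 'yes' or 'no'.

Current gcd = 2
gcd of all OTHER numbers (without N[2]=20): gcd([22, 22, 8]) = 2
The new gcd after any change is gcd(2, new_value).
This can be at most 2.
Since 2 = old gcd 2, the gcd can only stay the same or decrease.

Answer: no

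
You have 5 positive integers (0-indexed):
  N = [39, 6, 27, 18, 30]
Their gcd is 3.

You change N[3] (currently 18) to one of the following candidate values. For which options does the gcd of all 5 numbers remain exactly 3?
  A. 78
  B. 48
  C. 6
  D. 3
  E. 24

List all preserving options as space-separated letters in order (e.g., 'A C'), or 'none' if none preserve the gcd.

Answer: A B C D E

Derivation:
Old gcd = 3; gcd of others (without N[3]) = 3
New gcd for candidate v: gcd(3, v). Preserves old gcd iff gcd(3, v) = 3.
  Option A: v=78, gcd(3,78)=3 -> preserves
  Option B: v=48, gcd(3,48)=3 -> preserves
  Option C: v=6, gcd(3,6)=3 -> preserves
  Option D: v=3, gcd(3,3)=3 -> preserves
  Option E: v=24, gcd(3,24)=3 -> preserves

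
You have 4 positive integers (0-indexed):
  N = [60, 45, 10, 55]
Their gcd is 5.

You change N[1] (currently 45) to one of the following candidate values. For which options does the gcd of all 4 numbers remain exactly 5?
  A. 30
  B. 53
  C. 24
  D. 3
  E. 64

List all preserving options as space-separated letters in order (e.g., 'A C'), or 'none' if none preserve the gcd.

Old gcd = 5; gcd of others (without N[1]) = 5
New gcd for candidate v: gcd(5, v). Preserves old gcd iff gcd(5, v) = 5.
  Option A: v=30, gcd(5,30)=5 -> preserves
  Option B: v=53, gcd(5,53)=1 -> changes
  Option C: v=24, gcd(5,24)=1 -> changes
  Option D: v=3, gcd(5,3)=1 -> changes
  Option E: v=64, gcd(5,64)=1 -> changes

Answer: A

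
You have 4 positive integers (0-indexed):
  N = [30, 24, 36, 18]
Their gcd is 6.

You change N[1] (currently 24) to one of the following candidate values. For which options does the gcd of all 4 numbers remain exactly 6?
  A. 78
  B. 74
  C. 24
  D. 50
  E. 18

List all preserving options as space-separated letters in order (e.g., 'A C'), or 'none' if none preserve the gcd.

Answer: A C E

Derivation:
Old gcd = 6; gcd of others (without N[1]) = 6
New gcd for candidate v: gcd(6, v). Preserves old gcd iff gcd(6, v) = 6.
  Option A: v=78, gcd(6,78)=6 -> preserves
  Option B: v=74, gcd(6,74)=2 -> changes
  Option C: v=24, gcd(6,24)=6 -> preserves
  Option D: v=50, gcd(6,50)=2 -> changes
  Option E: v=18, gcd(6,18)=6 -> preserves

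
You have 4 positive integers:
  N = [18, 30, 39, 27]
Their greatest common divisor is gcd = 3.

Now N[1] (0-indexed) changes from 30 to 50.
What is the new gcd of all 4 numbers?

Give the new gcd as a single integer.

Answer: 1

Derivation:
Numbers: [18, 30, 39, 27], gcd = 3
Change: index 1, 30 -> 50
gcd of the OTHER numbers (without index 1): gcd([18, 39, 27]) = 3
New gcd = gcd(g_others, new_val) = gcd(3, 50) = 1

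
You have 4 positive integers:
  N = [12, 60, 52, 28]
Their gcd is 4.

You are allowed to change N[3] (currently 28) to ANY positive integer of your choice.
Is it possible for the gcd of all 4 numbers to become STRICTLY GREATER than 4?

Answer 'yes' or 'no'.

Current gcd = 4
gcd of all OTHER numbers (without N[3]=28): gcd([12, 60, 52]) = 4
The new gcd after any change is gcd(4, new_value).
This can be at most 4.
Since 4 = old gcd 4, the gcd can only stay the same or decrease.

Answer: no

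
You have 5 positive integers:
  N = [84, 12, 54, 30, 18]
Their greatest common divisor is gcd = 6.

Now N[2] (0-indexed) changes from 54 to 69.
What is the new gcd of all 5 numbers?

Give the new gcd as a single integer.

Numbers: [84, 12, 54, 30, 18], gcd = 6
Change: index 2, 54 -> 69
gcd of the OTHER numbers (without index 2): gcd([84, 12, 30, 18]) = 6
New gcd = gcd(g_others, new_val) = gcd(6, 69) = 3

Answer: 3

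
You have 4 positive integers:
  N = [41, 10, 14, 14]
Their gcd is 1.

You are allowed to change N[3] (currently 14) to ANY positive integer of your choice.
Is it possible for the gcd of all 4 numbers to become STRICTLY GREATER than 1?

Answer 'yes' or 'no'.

Answer: no

Derivation:
Current gcd = 1
gcd of all OTHER numbers (without N[3]=14): gcd([41, 10, 14]) = 1
The new gcd after any change is gcd(1, new_value).
This can be at most 1.
Since 1 = old gcd 1, the gcd can only stay the same or decrease.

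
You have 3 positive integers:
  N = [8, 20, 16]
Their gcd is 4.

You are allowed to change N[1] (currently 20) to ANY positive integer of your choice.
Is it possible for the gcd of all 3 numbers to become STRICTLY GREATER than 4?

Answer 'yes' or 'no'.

Answer: yes

Derivation:
Current gcd = 4
gcd of all OTHER numbers (without N[1]=20): gcd([8, 16]) = 8
The new gcd after any change is gcd(8, new_value).
This can be at most 8.
Since 8 > old gcd 4, the gcd CAN increase (e.g., set N[1] = 8).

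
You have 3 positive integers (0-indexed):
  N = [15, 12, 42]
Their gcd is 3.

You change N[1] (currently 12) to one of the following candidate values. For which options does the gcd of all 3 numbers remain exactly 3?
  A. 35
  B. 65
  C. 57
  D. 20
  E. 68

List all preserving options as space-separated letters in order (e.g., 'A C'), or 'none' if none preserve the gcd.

Answer: C

Derivation:
Old gcd = 3; gcd of others (without N[1]) = 3
New gcd for candidate v: gcd(3, v). Preserves old gcd iff gcd(3, v) = 3.
  Option A: v=35, gcd(3,35)=1 -> changes
  Option B: v=65, gcd(3,65)=1 -> changes
  Option C: v=57, gcd(3,57)=3 -> preserves
  Option D: v=20, gcd(3,20)=1 -> changes
  Option E: v=68, gcd(3,68)=1 -> changes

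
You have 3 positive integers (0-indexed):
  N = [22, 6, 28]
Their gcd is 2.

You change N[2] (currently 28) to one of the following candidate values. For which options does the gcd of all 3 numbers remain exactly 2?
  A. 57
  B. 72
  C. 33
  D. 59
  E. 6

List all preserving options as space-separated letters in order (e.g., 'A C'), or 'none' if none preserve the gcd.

Old gcd = 2; gcd of others (without N[2]) = 2
New gcd for candidate v: gcd(2, v). Preserves old gcd iff gcd(2, v) = 2.
  Option A: v=57, gcd(2,57)=1 -> changes
  Option B: v=72, gcd(2,72)=2 -> preserves
  Option C: v=33, gcd(2,33)=1 -> changes
  Option D: v=59, gcd(2,59)=1 -> changes
  Option E: v=6, gcd(2,6)=2 -> preserves

Answer: B E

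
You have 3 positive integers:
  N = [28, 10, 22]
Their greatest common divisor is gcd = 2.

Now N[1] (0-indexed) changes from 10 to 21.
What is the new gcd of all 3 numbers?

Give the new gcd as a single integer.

Answer: 1

Derivation:
Numbers: [28, 10, 22], gcd = 2
Change: index 1, 10 -> 21
gcd of the OTHER numbers (without index 1): gcd([28, 22]) = 2
New gcd = gcd(g_others, new_val) = gcd(2, 21) = 1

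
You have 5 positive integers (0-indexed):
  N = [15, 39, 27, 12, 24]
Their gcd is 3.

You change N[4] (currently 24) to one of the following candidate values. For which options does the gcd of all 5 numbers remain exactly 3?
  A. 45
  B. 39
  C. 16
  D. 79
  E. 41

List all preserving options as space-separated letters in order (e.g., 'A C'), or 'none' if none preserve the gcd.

Answer: A B

Derivation:
Old gcd = 3; gcd of others (without N[4]) = 3
New gcd for candidate v: gcd(3, v). Preserves old gcd iff gcd(3, v) = 3.
  Option A: v=45, gcd(3,45)=3 -> preserves
  Option B: v=39, gcd(3,39)=3 -> preserves
  Option C: v=16, gcd(3,16)=1 -> changes
  Option D: v=79, gcd(3,79)=1 -> changes
  Option E: v=41, gcd(3,41)=1 -> changes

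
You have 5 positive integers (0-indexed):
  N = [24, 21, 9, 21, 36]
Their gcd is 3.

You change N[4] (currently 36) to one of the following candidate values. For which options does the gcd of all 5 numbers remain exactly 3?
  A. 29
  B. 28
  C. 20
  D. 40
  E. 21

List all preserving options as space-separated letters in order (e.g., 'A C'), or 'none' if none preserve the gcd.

Answer: E

Derivation:
Old gcd = 3; gcd of others (without N[4]) = 3
New gcd for candidate v: gcd(3, v). Preserves old gcd iff gcd(3, v) = 3.
  Option A: v=29, gcd(3,29)=1 -> changes
  Option B: v=28, gcd(3,28)=1 -> changes
  Option C: v=20, gcd(3,20)=1 -> changes
  Option D: v=40, gcd(3,40)=1 -> changes
  Option E: v=21, gcd(3,21)=3 -> preserves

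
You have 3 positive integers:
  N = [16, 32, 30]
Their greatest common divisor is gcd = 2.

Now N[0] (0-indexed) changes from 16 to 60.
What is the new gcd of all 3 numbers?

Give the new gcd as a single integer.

Numbers: [16, 32, 30], gcd = 2
Change: index 0, 16 -> 60
gcd of the OTHER numbers (without index 0): gcd([32, 30]) = 2
New gcd = gcd(g_others, new_val) = gcd(2, 60) = 2

Answer: 2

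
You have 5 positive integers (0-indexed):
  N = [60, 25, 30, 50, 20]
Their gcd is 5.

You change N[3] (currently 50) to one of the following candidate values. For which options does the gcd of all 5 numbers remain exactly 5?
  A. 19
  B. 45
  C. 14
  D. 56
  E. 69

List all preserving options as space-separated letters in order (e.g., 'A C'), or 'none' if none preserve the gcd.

Old gcd = 5; gcd of others (without N[3]) = 5
New gcd for candidate v: gcd(5, v). Preserves old gcd iff gcd(5, v) = 5.
  Option A: v=19, gcd(5,19)=1 -> changes
  Option B: v=45, gcd(5,45)=5 -> preserves
  Option C: v=14, gcd(5,14)=1 -> changes
  Option D: v=56, gcd(5,56)=1 -> changes
  Option E: v=69, gcd(5,69)=1 -> changes

Answer: B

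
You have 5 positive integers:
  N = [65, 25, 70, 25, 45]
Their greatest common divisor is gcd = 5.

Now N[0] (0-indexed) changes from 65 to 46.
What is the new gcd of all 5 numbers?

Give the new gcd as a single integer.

Numbers: [65, 25, 70, 25, 45], gcd = 5
Change: index 0, 65 -> 46
gcd of the OTHER numbers (without index 0): gcd([25, 70, 25, 45]) = 5
New gcd = gcd(g_others, new_val) = gcd(5, 46) = 1

Answer: 1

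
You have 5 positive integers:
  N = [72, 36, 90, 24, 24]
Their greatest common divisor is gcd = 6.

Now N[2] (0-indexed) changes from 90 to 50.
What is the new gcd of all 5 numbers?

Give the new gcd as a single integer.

Answer: 2

Derivation:
Numbers: [72, 36, 90, 24, 24], gcd = 6
Change: index 2, 90 -> 50
gcd of the OTHER numbers (without index 2): gcd([72, 36, 24, 24]) = 12
New gcd = gcd(g_others, new_val) = gcd(12, 50) = 2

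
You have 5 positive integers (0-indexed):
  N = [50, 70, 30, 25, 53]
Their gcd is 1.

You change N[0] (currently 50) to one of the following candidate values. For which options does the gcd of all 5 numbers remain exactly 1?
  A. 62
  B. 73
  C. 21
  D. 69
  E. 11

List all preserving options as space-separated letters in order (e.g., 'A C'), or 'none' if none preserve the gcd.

Old gcd = 1; gcd of others (without N[0]) = 1
New gcd for candidate v: gcd(1, v). Preserves old gcd iff gcd(1, v) = 1.
  Option A: v=62, gcd(1,62)=1 -> preserves
  Option B: v=73, gcd(1,73)=1 -> preserves
  Option C: v=21, gcd(1,21)=1 -> preserves
  Option D: v=69, gcd(1,69)=1 -> preserves
  Option E: v=11, gcd(1,11)=1 -> preserves

Answer: A B C D E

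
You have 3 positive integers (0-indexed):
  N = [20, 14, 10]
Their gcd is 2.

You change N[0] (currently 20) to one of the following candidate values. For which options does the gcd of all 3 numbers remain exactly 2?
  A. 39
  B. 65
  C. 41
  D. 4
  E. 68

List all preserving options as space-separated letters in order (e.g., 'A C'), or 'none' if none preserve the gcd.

Answer: D E

Derivation:
Old gcd = 2; gcd of others (without N[0]) = 2
New gcd for candidate v: gcd(2, v). Preserves old gcd iff gcd(2, v) = 2.
  Option A: v=39, gcd(2,39)=1 -> changes
  Option B: v=65, gcd(2,65)=1 -> changes
  Option C: v=41, gcd(2,41)=1 -> changes
  Option D: v=4, gcd(2,4)=2 -> preserves
  Option E: v=68, gcd(2,68)=2 -> preserves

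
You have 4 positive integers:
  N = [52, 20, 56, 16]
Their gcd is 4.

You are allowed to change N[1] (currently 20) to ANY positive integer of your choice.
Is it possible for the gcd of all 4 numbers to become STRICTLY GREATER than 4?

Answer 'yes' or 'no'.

Current gcd = 4
gcd of all OTHER numbers (without N[1]=20): gcd([52, 56, 16]) = 4
The new gcd after any change is gcd(4, new_value).
This can be at most 4.
Since 4 = old gcd 4, the gcd can only stay the same or decrease.

Answer: no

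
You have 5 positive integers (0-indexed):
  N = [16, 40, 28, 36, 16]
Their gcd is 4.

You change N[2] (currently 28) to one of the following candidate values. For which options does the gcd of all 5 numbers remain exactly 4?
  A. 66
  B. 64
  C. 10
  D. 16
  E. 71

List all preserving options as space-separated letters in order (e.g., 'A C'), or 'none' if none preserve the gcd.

Old gcd = 4; gcd of others (without N[2]) = 4
New gcd for candidate v: gcd(4, v). Preserves old gcd iff gcd(4, v) = 4.
  Option A: v=66, gcd(4,66)=2 -> changes
  Option B: v=64, gcd(4,64)=4 -> preserves
  Option C: v=10, gcd(4,10)=2 -> changes
  Option D: v=16, gcd(4,16)=4 -> preserves
  Option E: v=71, gcd(4,71)=1 -> changes

Answer: B D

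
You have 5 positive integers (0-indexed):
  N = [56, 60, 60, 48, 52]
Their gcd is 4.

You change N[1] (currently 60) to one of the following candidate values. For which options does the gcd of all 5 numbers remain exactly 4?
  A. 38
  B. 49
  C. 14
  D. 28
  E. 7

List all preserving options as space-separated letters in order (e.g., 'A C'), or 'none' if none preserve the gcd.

Answer: D

Derivation:
Old gcd = 4; gcd of others (without N[1]) = 4
New gcd for candidate v: gcd(4, v). Preserves old gcd iff gcd(4, v) = 4.
  Option A: v=38, gcd(4,38)=2 -> changes
  Option B: v=49, gcd(4,49)=1 -> changes
  Option C: v=14, gcd(4,14)=2 -> changes
  Option D: v=28, gcd(4,28)=4 -> preserves
  Option E: v=7, gcd(4,7)=1 -> changes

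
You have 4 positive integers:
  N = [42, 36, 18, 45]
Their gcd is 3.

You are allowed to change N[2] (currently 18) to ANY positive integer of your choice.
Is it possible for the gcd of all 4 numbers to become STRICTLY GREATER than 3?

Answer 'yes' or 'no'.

Answer: no

Derivation:
Current gcd = 3
gcd of all OTHER numbers (without N[2]=18): gcd([42, 36, 45]) = 3
The new gcd after any change is gcd(3, new_value).
This can be at most 3.
Since 3 = old gcd 3, the gcd can only stay the same or decrease.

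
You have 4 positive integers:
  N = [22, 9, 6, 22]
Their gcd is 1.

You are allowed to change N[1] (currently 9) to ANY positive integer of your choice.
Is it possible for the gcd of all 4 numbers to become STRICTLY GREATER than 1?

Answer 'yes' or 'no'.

Answer: yes

Derivation:
Current gcd = 1
gcd of all OTHER numbers (without N[1]=9): gcd([22, 6, 22]) = 2
The new gcd after any change is gcd(2, new_value).
This can be at most 2.
Since 2 > old gcd 1, the gcd CAN increase (e.g., set N[1] = 2).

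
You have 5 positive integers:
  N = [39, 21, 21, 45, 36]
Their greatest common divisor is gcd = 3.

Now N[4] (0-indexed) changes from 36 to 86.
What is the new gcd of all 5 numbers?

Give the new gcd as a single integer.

Answer: 1

Derivation:
Numbers: [39, 21, 21, 45, 36], gcd = 3
Change: index 4, 36 -> 86
gcd of the OTHER numbers (without index 4): gcd([39, 21, 21, 45]) = 3
New gcd = gcd(g_others, new_val) = gcd(3, 86) = 1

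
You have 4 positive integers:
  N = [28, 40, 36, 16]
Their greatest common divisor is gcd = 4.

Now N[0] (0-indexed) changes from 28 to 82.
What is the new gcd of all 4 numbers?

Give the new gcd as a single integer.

Answer: 2

Derivation:
Numbers: [28, 40, 36, 16], gcd = 4
Change: index 0, 28 -> 82
gcd of the OTHER numbers (without index 0): gcd([40, 36, 16]) = 4
New gcd = gcd(g_others, new_val) = gcd(4, 82) = 2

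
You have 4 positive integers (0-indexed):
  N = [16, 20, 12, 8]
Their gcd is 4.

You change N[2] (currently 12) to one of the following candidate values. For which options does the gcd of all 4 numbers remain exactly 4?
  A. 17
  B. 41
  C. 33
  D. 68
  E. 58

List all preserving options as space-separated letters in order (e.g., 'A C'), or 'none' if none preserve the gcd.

Old gcd = 4; gcd of others (without N[2]) = 4
New gcd for candidate v: gcd(4, v). Preserves old gcd iff gcd(4, v) = 4.
  Option A: v=17, gcd(4,17)=1 -> changes
  Option B: v=41, gcd(4,41)=1 -> changes
  Option C: v=33, gcd(4,33)=1 -> changes
  Option D: v=68, gcd(4,68)=4 -> preserves
  Option E: v=58, gcd(4,58)=2 -> changes

Answer: D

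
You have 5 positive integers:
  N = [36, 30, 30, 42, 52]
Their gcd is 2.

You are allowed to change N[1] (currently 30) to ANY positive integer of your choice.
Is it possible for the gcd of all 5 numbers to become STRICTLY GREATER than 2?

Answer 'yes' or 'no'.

Current gcd = 2
gcd of all OTHER numbers (without N[1]=30): gcd([36, 30, 42, 52]) = 2
The new gcd after any change is gcd(2, new_value).
This can be at most 2.
Since 2 = old gcd 2, the gcd can only stay the same or decrease.

Answer: no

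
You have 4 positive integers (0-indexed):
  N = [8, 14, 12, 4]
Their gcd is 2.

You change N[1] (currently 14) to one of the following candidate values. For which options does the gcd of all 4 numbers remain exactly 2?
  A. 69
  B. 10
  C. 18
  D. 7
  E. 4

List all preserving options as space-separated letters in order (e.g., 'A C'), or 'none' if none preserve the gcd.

Answer: B C

Derivation:
Old gcd = 2; gcd of others (without N[1]) = 4
New gcd for candidate v: gcd(4, v). Preserves old gcd iff gcd(4, v) = 2.
  Option A: v=69, gcd(4,69)=1 -> changes
  Option B: v=10, gcd(4,10)=2 -> preserves
  Option C: v=18, gcd(4,18)=2 -> preserves
  Option D: v=7, gcd(4,7)=1 -> changes
  Option E: v=4, gcd(4,4)=4 -> changes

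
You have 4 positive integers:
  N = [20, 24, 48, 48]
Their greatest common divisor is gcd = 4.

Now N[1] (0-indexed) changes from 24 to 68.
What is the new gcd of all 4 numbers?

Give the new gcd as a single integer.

Answer: 4

Derivation:
Numbers: [20, 24, 48, 48], gcd = 4
Change: index 1, 24 -> 68
gcd of the OTHER numbers (without index 1): gcd([20, 48, 48]) = 4
New gcd = gcd(g_others, new_val) = gcd(4, 68) = 4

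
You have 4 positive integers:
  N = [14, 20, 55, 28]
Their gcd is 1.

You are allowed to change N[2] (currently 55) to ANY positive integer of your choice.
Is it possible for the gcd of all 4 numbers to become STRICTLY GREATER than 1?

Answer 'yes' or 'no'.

Answer: yes

Derivation:
Current gcd = 1
gcd of all OTHER numbers (without N[2]=55): gcd([14, 20, 28]) = 2
The new gcd after any change is gcd(2, new_value).
This can be at most 2.
Since 2 > old gcd 1, the gcd CAN increase (e.g., set N[2] = 2).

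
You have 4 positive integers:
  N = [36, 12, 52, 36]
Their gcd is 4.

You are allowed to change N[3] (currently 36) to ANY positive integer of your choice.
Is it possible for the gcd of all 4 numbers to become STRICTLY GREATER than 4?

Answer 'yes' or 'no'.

Answer: no

Derivation:
Current gcd = 4
gcd of all OTHER numbers (without N[3]=36): gcd([36, 12, 52]) = 4
The new gcd after any change is gcd(4, new_value).
This can be at most 4.
Since 4 = old gcd 4, the gcd can only stay the same or decrease.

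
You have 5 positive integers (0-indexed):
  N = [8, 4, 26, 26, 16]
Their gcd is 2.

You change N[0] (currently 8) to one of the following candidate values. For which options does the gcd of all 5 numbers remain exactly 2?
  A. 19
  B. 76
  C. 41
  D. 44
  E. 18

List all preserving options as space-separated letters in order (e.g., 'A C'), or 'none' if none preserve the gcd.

Answer: B D E

Derivation:
Old gcd = 2; gcd of others (without N[0]) = 2
New gcd for candidate v: gcd(2, v). Preserves old gcd iff gcd(2, v) = 2.
  Option A: v=19, gcd(2,19)=1 -> changes
  Option B: v=76, gcd(2,76)=2 -> preserves
  Option C: v=41, gcd(2,41)=1 -> changes
  Option D: v=44, gcd(2,44)=2 -> preserves
  Option E: v=18, gcd(2,18)=2 -> preserves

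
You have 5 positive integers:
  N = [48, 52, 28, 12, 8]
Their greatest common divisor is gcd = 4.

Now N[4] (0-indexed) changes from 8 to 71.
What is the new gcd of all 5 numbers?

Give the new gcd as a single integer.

Numbers: [48, 52, 28, 12, 8], gcd = 4
Change: index 4, 8 -> 71
gcd of the OTHER numbers (without index 4): gcd([48, 52, 28, 12]) = 4
New gcd = gcd(g_others, new_val) = gcd(4, 71) = 1

Answer: 1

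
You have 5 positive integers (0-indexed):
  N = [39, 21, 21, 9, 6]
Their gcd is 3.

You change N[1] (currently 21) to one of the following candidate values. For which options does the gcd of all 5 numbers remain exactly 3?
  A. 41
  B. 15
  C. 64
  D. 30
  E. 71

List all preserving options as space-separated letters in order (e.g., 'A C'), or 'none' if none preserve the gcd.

Old gcd = 3; gcd of others (without N[1]) = 3
New gcd for candidate v: gcd(3, v). Preserves old gcd iff gcd(3, v) = 3.
  Option A: v=41, gcd(3,41)=1 -> changes
  Option B: v=15, gcd(3,15)=3 -> preserves
  Option C: v=64, gcd(3,64)=1 -> changes
  Option D: v=30, gcd(3,30)=3 -> preserves
  Option E: v=71, gcd(3,71)=1 -> changes

Answer: B D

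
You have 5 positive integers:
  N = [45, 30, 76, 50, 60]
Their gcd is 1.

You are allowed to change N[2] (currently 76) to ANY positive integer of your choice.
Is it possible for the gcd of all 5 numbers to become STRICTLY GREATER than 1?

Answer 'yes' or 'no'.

Current gcd = 1
gcd of all OTHER numbers (without N[2]=76): gcd([45, 30, 50, 60]) = 5
The new gcd after any change is gcd(5, new_value).
This can be at most 5.
Since 5 > old gcd 1, the gcd CAN increase (e.g., set N[2] = 5).

Answer: yes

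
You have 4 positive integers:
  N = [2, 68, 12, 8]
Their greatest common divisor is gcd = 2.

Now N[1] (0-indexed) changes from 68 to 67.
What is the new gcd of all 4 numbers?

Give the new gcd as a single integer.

Answer: 1

Derivation:
Numbers: [2, 68, 12, 8], gcd = 2
Change: index 1, 68 -> 67
gcd of the OTHER numbers (without index 1): gcd([2, 12, 8]) = 2
New gcd = gcd(g_others, new_val) = gcd(2, 67) = 1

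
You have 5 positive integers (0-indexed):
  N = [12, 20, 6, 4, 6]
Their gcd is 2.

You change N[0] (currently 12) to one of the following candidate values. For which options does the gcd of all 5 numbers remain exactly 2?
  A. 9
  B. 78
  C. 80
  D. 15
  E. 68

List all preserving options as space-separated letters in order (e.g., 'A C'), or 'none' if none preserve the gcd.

Old gcd = 2; gcd of others (without N[0]) = 2
New gcd for candidate v: gcd(2, v). Preserves old gcd iff gcd(2, v) = 2.
  Option A: v=9, gcd(2,9)=1 -> changes
  Option B: v=78, gcd(2,78)=2 -> preserves
  Option C: v=80, gcd(2,80)=2 -> preserves
  Option D: v=15, gcd(2,15)=1 -> changes
  Option E: v=68, gcd(2,68)=2 -> preserves

Answer: B C E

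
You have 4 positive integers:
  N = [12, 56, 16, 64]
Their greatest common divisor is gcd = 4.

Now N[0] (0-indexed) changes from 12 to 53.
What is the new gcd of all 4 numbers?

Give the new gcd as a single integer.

Numbers: [12, 56, 16, 64], gcd = 4
Change: index 0, 12 -> 53
gcd of the OTHER numbers (without index 0): gcd([56, 16, 64]) = 8
New gcd = gcd(g_others, new_val) = gcd(8, 53) = 1

Answer: 1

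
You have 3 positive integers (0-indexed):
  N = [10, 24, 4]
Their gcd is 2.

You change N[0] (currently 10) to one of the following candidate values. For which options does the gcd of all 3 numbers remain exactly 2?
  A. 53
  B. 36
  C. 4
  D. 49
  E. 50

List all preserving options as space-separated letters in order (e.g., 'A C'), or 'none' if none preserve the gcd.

Answer: E

Derivation:
Old gcd = 2; gcd of others (without N[0]) = 4
New gcd for candidate v: gcd(4, v). Preserves old gcd iff gcd(4, v) = 2.
  Option A: v=53, gcd(4,53)=1 -> changes
  Option B: v=36, gcd(4,36)=4 -> changes
  Option C: v=4, gcd(4,4)=4 -> changes
  Option D: v=49, gcd(4,49)=1 -> changes
  Option E: v=50, gcd(4,50)=2 -> preserves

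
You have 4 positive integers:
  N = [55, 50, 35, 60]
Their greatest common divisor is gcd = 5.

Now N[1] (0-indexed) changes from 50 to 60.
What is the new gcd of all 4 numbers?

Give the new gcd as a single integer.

Numbers: [55, 50, 35, 60], gcd = 5
Change: index 1, 50 -> 60
gcd of the OTHER numbers (without index 1): gcd([55, 35, 60]) = 5
New gcd = gcd(g_others, new_val) = gcd(5, 60) = 5

Answer: 5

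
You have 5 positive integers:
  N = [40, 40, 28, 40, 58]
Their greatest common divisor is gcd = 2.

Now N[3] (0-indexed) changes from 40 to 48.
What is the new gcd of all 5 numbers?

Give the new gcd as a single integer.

Answer: 2

Derivation:
Numbers: [40, 40, 28, 40, 58], gcd = 2
Change: index 3, 40 -> 48
gcd of the OTHER numbers (without index 3): gcd([40, 40, 28, 58]) = 2
New gcd = gcd(g_others, new_val) = gcd(2, 48) = 2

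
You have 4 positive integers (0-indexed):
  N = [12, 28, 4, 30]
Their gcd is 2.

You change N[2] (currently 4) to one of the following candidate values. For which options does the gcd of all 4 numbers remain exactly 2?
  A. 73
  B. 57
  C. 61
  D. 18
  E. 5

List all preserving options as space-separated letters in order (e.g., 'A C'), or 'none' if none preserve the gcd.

Answer: D

Derivation:
Old gcd = 2; gcd of others (without N[2]) = 2
New gcd for candidate v: gcd(2, v). Preserves old gcd iff gcd(2, v) = 2.
  Option A: v=73, gcd(2,73)=1 -> changes
  Option B: v=57, gcd(2,57)=1 -> changes
  Option C: v=61, gcd(2,61)=1 -> changes
  Option D: v=18, gcd(2,18)=2 -> preserves
  Option E: v=5, gcd(2,5)=1 -> changes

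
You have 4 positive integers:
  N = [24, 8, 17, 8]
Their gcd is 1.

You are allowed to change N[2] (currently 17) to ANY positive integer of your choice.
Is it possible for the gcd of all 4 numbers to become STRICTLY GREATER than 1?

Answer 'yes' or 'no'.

Answer: yes

Derivation:
Current gcd = 1
gcd of all OTHER numbers (without N[2]=17): gcd([24, 8, 8]) = 8
The new gcd after any change is gcd(8, new_value).
This can be at most 8.
Since 8 > old gcd 1, the gcd CAN increase (e.g., set N[2] = 8).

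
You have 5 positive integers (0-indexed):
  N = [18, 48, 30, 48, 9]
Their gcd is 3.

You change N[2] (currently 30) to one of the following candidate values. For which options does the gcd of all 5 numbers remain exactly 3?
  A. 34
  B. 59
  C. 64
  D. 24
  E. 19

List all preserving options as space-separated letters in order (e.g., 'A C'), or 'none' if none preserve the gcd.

Old gcd = 3; gcd of others (without N[2]) = 3
New gcd for candidate v: gcd(3, v). Preserves old gcd iff gcd(3, v) = 3.
  Option A: v=34, gcd(3,34)=1 -> changes
  Option B: v=59, gcd(3,59)=1 -> changes
  Option C: v=64, gcd(3,64)=1 -> changes
  Option D: v=24, gcd(3,24)=3 -> preserves
  Option E: v=19, gcd(3,19)=1 -> changes

Answer: D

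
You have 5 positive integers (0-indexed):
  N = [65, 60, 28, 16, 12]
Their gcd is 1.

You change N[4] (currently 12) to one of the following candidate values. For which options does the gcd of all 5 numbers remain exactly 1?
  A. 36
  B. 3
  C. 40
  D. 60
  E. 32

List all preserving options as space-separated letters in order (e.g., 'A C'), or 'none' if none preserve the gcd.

Answer: A B C D E

Derivation:
Old gcd = 1; gcd of others (without N[4]) = 1
New gcd for candidate v: gcd(1, v). Preserves old gcd iff gcd(1, v) = 1.
  Option A: v=36, gcd(1,36)=1 -> preserves
  Option B: v=3, gcd(1,3)=1 -> preserves
  Option C: v=40, gcd(1,40)=1 -> preserves
  Option D: v=60, gcd(1,60)=1 -> preserves
  Option E: v=32, gcd(1,32)=1 -> preserves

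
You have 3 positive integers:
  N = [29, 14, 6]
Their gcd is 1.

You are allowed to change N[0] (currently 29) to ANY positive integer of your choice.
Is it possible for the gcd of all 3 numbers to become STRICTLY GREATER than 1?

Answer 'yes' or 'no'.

Current gcd = 1
gcd of all OTHER numbers (without N[0]=29): gcd([14, 6]) = 2
The new gcd after any change is gcd(2, new_value).
This can be at most 2.
Since 2 > old gcd 1, the gcd CAN increase (e.g., set N[0] = 2).

Answer: yes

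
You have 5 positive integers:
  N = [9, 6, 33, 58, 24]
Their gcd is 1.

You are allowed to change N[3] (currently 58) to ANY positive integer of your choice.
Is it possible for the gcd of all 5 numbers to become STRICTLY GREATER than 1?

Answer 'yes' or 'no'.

Current gcd = 1
gcd of all OTHER numbers (without N[3]=58): gcd([9, 6, 33, 24]) = 3
The new gcd after any change is gcd(3, new_value).
This can be at most 3.
Since 3 > old gcd 1, the gcd CAN increase (e.g., set N[3] = 3).

Answer: yes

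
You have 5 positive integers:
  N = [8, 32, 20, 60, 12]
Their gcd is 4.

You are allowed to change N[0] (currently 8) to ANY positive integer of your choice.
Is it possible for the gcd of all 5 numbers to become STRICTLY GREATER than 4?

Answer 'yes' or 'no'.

Current gcd = 4
gcd of all OTHER numbers (without N[0]=8): gcd([32, 20, 60, 12]) = 4
The new gcd after any change is gcd(4, new_value).
This can be at most 4.
Since 4 = old gcd 4, the gcd can only stay the same or decrease.

Answer: no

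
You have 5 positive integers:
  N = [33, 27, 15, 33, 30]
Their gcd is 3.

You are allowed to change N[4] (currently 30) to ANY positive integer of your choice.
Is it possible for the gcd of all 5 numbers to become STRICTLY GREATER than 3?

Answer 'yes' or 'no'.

Answer: no

Derivation:
Current gcd = 3
gcd of all OTHER numbers (without N[4]=30): gcd([33, 27, 15, 33]) = 3
The new gcd after any change is gcd(3, new_value).
This can be at most 3.
Since 3 = old gcd 3, the gcd can only stay the same or decrease.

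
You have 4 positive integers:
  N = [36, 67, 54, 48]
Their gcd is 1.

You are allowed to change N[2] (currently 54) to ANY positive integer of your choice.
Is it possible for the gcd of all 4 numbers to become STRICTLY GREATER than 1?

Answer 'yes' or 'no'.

Answer: no

Derivation:
Current gcd = 1
gcd of all OTHER numbers (without N[2]=54): gcd([36, 67, 48]) = 1
The new gcd after any change is gcd(1, new_value).
This can be at most 1.
Since 1 = old gcd 1, the gcd can only stay the same or decrease.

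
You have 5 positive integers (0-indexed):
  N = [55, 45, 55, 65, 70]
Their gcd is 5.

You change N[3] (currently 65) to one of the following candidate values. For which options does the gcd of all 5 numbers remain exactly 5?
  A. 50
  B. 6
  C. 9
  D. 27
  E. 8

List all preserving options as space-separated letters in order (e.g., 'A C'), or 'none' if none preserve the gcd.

Old gcd = 5; gcd of others (without N[3]) = 5
New gcd for candidate v: gcd(5, v). Preserves old gcd iff gcd(5, v) = 5.
  Option A: v=50, gcd(5,50)=5 -> preserves
  Option B: v=6, gcd(5,6)=1 -> changes
  Option C: v=9, gcd(5,9)=1 -> changes
  Option D: v=27, gcd(5,27)=1 -> changes
  Option E: v=8, gcd(5,8)=1 -> changes

Answer: A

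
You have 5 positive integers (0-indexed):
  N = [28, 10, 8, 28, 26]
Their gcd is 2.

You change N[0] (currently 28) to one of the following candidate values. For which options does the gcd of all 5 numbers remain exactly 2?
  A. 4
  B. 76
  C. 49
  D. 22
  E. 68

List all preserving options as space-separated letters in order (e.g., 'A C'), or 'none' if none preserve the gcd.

Old gcd = 2; gcd of others (without N[0]) = 2
New gcd for candidate v: gcd(2, v). Preserves old gcd iff gcd(2, v) = 2.
  Option A: v=4, gcd(2,4)=2 -> preserves
  Option B: v=76, gcd(2,76)=2 -> preserves
  Option C: v=49, gcd(2,49)=1 -> changes
  Option D: v=22, gcd(2,22)=2 -> preserves
  Option E: v=68, gcd(2,68)=2 -> preserves

Answer: A B D E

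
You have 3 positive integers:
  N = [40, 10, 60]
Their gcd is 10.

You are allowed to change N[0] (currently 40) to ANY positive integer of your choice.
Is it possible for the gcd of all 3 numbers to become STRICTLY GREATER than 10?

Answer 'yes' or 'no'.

Current gcd = 10
gcd of all OTHER numbers (without N[0]=40): gcd([10, 60]) = 10
The new gcd after any change is gcd(10, new_value).
This can be at most 10.
Since 10 = old gcd 10, the gcd can only stay the same or decrease.

Answer: no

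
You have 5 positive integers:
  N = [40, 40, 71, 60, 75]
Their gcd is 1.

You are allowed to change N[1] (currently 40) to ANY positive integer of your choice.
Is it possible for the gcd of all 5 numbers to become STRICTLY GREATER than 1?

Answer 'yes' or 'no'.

Current gcd = 1
gcd of all OTHER numbers (without N[1]=40): gcd([40, 71, 60, 75]) = 1
The new gcd after any change is gcd(1, new_value).
This can be at most 1.
Since 1 = old gcd 1, the gcd can only stay the same or decrease.

Answer: no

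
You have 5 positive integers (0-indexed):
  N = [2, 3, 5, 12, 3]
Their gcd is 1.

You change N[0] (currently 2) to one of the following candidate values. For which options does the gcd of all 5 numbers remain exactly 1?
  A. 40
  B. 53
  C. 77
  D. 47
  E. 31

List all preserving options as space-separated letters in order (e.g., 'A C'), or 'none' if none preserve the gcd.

Answer: A B C D E

Derivation:
Old gcd = 1; gcd of others (without N[0]) = 1
New gcd for candidate v: gcd(1, v). Preserves old gcd iff gcd(1, v) = 1.
  Option A: v=40, gcd(1,40)=1 -> preserves
  Option B: v=53, gcd(1,53)=1 -> preserves
  Option C: v=77, gcd(1,77)=1 -> preserves
  Option D: v=47, gcd(1,47)=1 -> preserves
  Option E: v=31, gcd(1,31)=1 -> preserves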